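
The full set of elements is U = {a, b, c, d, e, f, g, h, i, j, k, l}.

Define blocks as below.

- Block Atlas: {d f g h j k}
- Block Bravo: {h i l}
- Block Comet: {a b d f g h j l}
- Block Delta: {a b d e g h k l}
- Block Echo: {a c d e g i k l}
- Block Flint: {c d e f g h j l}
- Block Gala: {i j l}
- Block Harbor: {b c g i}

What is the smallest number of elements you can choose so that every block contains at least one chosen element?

2

Take T = {g, i}. Each listed block contains at least one of these, so T is a hitting set of size 2.
No single element lies in every block, so at least 2 are needed and 2 is optimal.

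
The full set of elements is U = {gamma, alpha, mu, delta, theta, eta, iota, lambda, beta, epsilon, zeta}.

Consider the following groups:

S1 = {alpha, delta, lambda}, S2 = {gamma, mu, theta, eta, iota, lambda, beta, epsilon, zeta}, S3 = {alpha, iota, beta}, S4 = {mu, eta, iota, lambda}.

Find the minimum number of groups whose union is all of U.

Take {S1, S2}. Their union is {gamma, alpha, mu, delta, theta, eta, iota, lambda, beta, epsilon, zeta}, which is all 11 elements.
No single group has all 11 elements (the largest, S2, has 9), so 2 is optimal.

2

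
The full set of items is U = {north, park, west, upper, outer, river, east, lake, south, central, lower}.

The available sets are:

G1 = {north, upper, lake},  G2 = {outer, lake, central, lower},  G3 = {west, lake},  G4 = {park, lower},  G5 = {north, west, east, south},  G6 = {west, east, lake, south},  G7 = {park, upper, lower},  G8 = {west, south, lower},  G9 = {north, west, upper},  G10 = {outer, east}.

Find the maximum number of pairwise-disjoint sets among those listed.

3

G3, G4, G10 are pairwise disjoint (G3={west,lake}; G4={park,lower}; G10={outer,east}).
Every remaining set overlaps one of these, and no 4 of the listed sets are pairwise disjoint, so 3 is the maximum.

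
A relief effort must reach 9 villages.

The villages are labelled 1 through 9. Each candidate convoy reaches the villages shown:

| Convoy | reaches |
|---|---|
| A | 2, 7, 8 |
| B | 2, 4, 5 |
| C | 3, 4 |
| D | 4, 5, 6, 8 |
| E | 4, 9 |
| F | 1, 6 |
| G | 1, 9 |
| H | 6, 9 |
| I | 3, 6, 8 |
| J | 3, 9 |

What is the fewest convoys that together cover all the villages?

4

Take {A, D, G, J}. Their union is {1, 2, 3, 4, 5, 6, 7, 8, 9}, which is all 9 villages.
No 3 of the 10 convoys cover everything (all 120 combinations miss at least one village), so 4 is optimal.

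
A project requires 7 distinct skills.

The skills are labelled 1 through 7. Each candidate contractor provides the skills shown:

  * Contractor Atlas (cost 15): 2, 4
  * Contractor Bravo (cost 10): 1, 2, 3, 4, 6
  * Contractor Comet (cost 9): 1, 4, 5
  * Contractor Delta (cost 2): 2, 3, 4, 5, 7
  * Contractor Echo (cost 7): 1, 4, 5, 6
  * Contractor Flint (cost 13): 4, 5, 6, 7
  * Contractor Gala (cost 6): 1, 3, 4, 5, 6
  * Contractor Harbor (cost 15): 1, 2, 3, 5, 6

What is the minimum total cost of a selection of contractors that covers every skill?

8

Delta, Gala together cover every skill (Delta ∪ Gala = {1, 2, 3, 4, 5, 6, 7}); total cost 2 + 6 = 8.
No covering selection has total cost below 8.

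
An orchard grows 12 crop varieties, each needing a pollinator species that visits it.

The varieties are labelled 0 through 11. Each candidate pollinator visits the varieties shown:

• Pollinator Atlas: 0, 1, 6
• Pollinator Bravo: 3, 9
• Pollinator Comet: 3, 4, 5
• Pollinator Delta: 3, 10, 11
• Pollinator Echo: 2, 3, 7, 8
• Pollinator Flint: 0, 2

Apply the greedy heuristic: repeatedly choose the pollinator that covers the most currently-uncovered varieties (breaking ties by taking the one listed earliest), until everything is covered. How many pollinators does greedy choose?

Greedy: pick Echo (covers 4 new) → pick Atlas (covers 3 new) → pick Comet (covers 2 new) → pick Delta (covers 2 new) → pick Bravo (covers 1 new). Total picks: 5.

5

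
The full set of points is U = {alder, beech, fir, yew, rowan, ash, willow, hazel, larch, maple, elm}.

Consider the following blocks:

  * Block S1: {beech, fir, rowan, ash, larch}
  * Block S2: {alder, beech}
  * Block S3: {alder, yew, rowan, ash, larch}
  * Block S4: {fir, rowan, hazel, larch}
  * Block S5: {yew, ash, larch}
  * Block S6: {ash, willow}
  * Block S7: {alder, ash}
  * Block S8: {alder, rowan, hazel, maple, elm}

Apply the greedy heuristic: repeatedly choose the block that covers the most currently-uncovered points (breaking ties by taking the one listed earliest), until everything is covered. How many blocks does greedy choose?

4

Greedy: pick S1 (covers 5 new) → pick S8 (covers 4 new) → pick S3 (covers 1 new) → pick S6 (covers 1 new). Total picks: 4.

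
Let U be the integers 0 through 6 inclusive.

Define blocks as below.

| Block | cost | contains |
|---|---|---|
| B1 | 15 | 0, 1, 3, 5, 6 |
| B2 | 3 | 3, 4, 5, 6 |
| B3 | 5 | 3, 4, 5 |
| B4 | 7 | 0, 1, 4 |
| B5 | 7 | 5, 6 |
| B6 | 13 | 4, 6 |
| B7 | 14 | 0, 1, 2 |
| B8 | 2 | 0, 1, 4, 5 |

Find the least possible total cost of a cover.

17

B2, B7 together cover every point (B2 ∪ B7 = {0, 1, 2, 3, 4, 5, 6}); total cost 3 + 14 = 17.
The greedy pick B8, B2, B7 costs 19; no covering selection beats 17.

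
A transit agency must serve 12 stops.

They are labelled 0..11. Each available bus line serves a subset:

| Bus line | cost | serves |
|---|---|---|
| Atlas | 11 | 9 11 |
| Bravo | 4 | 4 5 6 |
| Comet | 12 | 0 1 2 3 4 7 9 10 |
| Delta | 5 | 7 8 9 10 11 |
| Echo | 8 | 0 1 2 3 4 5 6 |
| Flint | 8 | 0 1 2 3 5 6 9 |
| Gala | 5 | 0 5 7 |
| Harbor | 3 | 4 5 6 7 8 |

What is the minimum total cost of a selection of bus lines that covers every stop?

Delta, Echo together cover every stop (Delta ∪ Echo = {0, 1, 2, 3, 4, 5, 6, 7, 8, 9, 10, 11}); total cost 5 + 8 = 13.
The greedy pick Harbor, Flint, Delta costs 16; no covering selection beats 13.

13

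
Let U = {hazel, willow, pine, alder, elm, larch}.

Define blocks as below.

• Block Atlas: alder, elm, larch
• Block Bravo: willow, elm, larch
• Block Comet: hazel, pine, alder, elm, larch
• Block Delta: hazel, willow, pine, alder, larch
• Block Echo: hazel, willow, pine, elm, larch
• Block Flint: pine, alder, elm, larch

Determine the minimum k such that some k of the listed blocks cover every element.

2

Take {Bravo, Delta}. Their union is {hazel, willow, pine, alder, elm, larch}, which is all 6 elements.
No single block has all 6 elements (the largest, Comet, has 5), so 2 is optimal.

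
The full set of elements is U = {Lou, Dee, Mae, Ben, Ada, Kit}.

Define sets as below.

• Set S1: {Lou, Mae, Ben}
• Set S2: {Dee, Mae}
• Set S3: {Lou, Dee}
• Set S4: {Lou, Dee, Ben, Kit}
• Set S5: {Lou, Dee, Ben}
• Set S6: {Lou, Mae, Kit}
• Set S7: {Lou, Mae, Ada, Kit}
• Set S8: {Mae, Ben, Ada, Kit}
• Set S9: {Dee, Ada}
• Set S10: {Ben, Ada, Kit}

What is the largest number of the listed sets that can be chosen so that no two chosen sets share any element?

2

S6, S9 are pairwise disjoint (S6={Lou,Mae,Kit}; S9={Dee,Ada}).
Every remaining set overlaps one of these, and no 3 of the listed sets are pairwise disjoint, so 2 is the maximum.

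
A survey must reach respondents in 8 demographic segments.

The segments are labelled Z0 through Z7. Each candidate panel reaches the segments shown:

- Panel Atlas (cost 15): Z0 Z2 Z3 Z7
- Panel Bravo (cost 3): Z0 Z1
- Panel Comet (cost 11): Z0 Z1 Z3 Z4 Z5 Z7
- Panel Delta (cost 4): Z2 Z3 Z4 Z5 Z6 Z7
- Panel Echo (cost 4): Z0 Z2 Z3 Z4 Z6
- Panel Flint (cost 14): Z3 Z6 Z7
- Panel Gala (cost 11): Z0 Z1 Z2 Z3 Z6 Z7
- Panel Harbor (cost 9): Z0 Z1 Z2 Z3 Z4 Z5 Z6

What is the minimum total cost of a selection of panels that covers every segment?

7

Bravo, Delta together cover every segment (Bravo ∪ Delta = {Z0, Z1, Z2, Z3, Z4, Z5, Z6, Z7}); total cost 3 + 4 = 7.
No covering selection has total cost below 7.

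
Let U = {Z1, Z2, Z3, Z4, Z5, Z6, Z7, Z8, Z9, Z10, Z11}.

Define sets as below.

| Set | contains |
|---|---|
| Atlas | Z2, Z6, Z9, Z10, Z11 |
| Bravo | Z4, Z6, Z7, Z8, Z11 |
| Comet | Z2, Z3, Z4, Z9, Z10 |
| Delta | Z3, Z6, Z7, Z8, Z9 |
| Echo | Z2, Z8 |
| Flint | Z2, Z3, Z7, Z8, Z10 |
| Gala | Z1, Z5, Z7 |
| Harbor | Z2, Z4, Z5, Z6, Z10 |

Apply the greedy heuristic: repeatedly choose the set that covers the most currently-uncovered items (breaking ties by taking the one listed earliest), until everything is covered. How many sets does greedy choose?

4

Greedy: pick Atlas (covers 5 new) → pick Bravo (covers 3 new) → pick Gala (covers 2 new) → pick Comet (covers 1 new). Total picks: 4.
(The true minimum cover uses only 3 sets, so greedy is not optimal here.)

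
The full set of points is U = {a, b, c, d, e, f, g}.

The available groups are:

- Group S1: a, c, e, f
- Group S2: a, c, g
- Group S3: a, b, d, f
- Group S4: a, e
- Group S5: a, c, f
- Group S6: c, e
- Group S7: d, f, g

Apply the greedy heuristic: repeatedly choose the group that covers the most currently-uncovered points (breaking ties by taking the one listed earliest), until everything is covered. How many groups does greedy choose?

3

Greedy: pick S1 (covers 4 new) → pick S3 (covers 2 new) → pick S2 (covers 1 new). Total picks: 3.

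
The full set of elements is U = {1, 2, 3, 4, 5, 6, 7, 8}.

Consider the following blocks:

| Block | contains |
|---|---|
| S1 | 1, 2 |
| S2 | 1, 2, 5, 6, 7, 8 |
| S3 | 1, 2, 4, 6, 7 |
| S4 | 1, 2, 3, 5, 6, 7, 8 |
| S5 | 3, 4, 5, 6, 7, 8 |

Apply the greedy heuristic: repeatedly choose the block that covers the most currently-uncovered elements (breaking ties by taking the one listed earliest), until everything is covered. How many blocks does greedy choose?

2

Greedy: pick S4 (covers 7 new) → pick S3 (covers 1 new). Total picks: 2.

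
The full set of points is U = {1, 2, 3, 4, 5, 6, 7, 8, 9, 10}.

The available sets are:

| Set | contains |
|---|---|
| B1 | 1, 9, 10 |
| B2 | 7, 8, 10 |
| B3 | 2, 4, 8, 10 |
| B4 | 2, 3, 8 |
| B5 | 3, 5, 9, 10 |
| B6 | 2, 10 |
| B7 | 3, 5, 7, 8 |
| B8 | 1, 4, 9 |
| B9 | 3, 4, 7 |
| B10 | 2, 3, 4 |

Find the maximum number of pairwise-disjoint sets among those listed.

B6, B7, B8 are pairwise disjoint (B6={2,10}; B7={3,5,7,8}; B8={1,4,9}).
Every remaining set overlaps one of these, and no 4 of the listed sets are pairwise disjoint, so 3 is the maximum.

3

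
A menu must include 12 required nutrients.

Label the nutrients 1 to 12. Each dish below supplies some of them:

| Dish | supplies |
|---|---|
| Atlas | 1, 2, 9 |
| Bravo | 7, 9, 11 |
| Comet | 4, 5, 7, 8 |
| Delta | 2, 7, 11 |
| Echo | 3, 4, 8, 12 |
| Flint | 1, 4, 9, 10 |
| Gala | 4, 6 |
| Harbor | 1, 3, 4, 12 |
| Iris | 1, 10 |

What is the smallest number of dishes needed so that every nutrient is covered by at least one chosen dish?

Comet and Delta and Flint and Gala and Harbor together: Comet ∪ Delta ∪ Flint ∪ Gala ∪ Harbor = {1, 2, 3, 4, 5, 6, 7, 8, 9, 10, 11, 12} — every nutrient is covered.
Only Gala contains 6, so Gala is forced; the remaining 10 nutrients need at least 4 more dishes (each remaining dish adds at most 3) — so at least 5 dishes are needed, and 5 is optimal.

5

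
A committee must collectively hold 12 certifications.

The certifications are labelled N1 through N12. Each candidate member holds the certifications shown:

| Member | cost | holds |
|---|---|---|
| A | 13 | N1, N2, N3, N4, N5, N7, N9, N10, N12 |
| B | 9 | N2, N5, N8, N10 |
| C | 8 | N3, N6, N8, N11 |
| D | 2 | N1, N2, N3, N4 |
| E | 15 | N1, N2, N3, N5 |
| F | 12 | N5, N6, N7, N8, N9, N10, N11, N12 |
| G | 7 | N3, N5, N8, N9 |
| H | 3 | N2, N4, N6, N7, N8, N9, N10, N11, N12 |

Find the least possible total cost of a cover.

12

D, G, H together cover every certification (D ∪ G ∪ H = {N1, N2, N3, N4, N5, N6, N7, N8, N9, N10, N11, N12}); total cost 2 + 7 + 3 = 12.
No covering selection has total cost below 12.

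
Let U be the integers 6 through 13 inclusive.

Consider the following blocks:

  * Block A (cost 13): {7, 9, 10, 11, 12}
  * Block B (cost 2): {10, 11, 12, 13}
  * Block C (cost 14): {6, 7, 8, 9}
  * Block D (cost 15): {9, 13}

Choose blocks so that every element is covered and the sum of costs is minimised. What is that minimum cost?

16

B, C together cover every element (B ∪ C = {6, 7, 8, 9, 10, 11, 12, 13}); total cost 2 + 14 = 16.
No covering selection has total cost below 16.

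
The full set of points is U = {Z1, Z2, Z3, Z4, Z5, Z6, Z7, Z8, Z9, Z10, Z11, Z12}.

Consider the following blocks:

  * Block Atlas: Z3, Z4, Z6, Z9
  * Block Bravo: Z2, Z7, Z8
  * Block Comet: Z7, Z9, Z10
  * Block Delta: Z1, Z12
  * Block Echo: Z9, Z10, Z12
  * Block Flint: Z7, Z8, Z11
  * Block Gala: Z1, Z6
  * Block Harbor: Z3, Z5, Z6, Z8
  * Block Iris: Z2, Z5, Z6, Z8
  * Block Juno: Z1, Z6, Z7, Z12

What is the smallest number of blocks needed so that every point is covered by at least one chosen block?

Atlas and Echo and Flint and Iris and Juno together: Atlas ∪ Echo ∪ Flint ∪ Iris ∪ Juno = {Z1, Z2, Z3, Z4, Z5, Z6, Z7, Z8, Z9, Z10, Z11, Z12} — every point is covered.
No 4 of the 10 blocks cover everything (all 210 combinations miss at least one point), so 5 is optimal.

5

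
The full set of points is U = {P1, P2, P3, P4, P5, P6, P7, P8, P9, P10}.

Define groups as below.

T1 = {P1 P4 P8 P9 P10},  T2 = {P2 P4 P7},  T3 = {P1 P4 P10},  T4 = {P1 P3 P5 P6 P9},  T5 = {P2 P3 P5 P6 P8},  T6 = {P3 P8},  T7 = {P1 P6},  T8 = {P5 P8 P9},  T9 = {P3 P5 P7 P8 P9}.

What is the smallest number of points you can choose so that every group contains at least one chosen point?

3

The 3 points {P4, P6, P8} hit every group.
The groups T2, T6, T7 are pairwise disjoint, so any hitting set needs a separate point for each — at least 3. Hence 3 is optimal.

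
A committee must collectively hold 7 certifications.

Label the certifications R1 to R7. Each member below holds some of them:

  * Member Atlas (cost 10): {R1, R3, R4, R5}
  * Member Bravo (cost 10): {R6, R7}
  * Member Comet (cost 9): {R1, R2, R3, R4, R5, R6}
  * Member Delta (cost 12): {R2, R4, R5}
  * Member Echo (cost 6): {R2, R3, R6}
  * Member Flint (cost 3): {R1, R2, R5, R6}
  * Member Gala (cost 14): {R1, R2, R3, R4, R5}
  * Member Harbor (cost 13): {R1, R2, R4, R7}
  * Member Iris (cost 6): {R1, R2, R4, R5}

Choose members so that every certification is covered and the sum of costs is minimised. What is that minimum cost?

Bravo, Comet together cover every certification (Bravo ∪ Comet = {R1, R2, R3, R4, R5, R6, R7}); total cost 10 + 9 = 19.
The greedy pick Flint, Comet, Bravo costs 22; no covering selection beats 19.

19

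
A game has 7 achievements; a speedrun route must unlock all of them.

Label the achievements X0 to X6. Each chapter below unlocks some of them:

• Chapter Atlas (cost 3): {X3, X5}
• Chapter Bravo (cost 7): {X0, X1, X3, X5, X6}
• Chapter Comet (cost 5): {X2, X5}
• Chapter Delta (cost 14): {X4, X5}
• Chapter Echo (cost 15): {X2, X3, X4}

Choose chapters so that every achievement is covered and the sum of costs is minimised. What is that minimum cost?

Bravo, Echo together cover every achievement (Bravo ∪ Echo = {X0, X1, X2, X3, X4, X5, X6}); total cost 7 + 15 = 22.
The greedy pick Bravo, Comet, Delta costs 26; no covering selection beats 22.

22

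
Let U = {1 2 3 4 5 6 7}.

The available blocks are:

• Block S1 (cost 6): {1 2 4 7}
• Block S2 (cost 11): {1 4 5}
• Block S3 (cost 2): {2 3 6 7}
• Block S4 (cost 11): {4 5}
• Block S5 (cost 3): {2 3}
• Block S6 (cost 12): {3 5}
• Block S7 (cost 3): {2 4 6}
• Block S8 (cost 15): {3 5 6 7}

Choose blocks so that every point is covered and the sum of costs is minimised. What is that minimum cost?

S2, S3 together cover every point (S2 ∪ S3 = {1, 2, 3, 4, 5, 6, 7}); total cost 11 + 2 = 13.
The greedy pick S3, S1, S2 costs 19; no covering selection beats 13.

13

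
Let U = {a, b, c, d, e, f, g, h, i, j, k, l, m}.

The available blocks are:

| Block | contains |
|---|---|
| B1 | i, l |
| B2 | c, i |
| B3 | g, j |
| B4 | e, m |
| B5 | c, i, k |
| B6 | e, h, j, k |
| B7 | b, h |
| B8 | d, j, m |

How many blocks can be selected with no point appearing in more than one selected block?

B1, B3, B4, B7 are pairwise disjoint (B1={i,l}; B3={g,j}; B4={e,m}; B7={b,h}).
Every remaining block overlaps one of these, and no 5 of the listed blocks are pairwise disjoint, so 4 is the maximum.

4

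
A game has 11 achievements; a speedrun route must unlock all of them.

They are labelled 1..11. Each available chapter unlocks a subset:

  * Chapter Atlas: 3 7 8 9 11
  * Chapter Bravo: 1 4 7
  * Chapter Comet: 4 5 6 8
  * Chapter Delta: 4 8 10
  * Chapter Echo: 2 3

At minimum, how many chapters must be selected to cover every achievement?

Take {Atlas, Bravo, Comet, Delta, Echo}. Their union is {1, 2, 3, 4, 5, 6, 7, 8, 9, 10, 11}, which is all 11 achievements.
No 4 of the 5 chapters cover everything (all 5 combinations miss at least one achievement), so 5 is optimal.

5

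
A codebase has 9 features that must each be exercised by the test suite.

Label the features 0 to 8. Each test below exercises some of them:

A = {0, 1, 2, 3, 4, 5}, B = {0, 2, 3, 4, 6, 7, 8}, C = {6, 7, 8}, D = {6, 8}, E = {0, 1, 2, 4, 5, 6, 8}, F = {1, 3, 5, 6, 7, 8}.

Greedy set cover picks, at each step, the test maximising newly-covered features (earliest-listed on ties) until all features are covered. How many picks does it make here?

Greedy: pick B (covers 7 new) → pick A (covers 2 new). Total picks: 2.

2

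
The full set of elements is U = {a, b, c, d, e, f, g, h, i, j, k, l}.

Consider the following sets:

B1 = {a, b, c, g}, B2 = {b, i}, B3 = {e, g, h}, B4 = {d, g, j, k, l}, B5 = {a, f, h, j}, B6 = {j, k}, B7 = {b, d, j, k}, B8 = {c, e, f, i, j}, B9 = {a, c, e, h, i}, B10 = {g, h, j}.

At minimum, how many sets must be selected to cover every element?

B2 and B4 and B5 and B8 together: B2 ∪ B4 ∪ B5 ∪ B8 = {a, b, c, d, e, f, g, h, i, j, k, l} — every element is covered.
No 3 of the 10 sets cover everything (all 120 combinations miss at least one element), so 4 is optimal.

4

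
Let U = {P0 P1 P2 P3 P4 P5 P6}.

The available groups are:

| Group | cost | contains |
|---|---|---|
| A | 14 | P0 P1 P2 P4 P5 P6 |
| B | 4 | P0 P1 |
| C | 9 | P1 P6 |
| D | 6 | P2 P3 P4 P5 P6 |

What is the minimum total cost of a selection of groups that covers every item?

10

B, D together cover every item (B ∪ D = {P0, P1, P2, P3, P4, P5, P6}); total cost 4 + 6 = 10.
No covering selection has total cost below 10.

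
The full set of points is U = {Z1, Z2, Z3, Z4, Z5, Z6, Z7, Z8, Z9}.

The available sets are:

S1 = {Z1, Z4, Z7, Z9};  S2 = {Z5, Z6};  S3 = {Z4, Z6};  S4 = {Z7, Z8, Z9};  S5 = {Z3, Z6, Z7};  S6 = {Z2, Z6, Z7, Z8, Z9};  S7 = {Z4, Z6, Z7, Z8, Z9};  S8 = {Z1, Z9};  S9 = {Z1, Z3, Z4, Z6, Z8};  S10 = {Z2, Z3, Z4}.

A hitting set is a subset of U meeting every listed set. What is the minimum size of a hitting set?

Take H = {Z3, Z6, Z9}. Each listed set contains at least one of these, so H is a hitting set of size 3.
The sets S2, S4, S10 are pairwise disjoint, so any hitting set needs a separate point for each — at least 3. Hence 3 is optimal.

3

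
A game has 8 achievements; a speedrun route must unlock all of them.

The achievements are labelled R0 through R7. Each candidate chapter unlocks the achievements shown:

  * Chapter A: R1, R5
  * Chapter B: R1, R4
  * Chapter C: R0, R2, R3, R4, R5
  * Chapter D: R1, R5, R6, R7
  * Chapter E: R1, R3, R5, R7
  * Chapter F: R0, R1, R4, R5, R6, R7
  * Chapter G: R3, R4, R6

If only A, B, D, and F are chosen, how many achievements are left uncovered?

2

Union of A, B, D, F = {R0, R1, R4, R5, R6, R7}.
Not covered: R2, R3 — 2 achievements.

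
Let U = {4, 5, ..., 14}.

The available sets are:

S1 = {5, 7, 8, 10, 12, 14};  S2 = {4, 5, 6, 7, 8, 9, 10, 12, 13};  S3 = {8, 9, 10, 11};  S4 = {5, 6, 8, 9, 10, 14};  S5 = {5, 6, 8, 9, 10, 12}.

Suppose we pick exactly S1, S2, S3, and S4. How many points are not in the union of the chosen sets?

0

Union of S1, S2, S3, S4 = {4, 5, 6, 7, 8, 9, 10, 11, 12, 13, 14} — that's every point, so 0 are uncovered.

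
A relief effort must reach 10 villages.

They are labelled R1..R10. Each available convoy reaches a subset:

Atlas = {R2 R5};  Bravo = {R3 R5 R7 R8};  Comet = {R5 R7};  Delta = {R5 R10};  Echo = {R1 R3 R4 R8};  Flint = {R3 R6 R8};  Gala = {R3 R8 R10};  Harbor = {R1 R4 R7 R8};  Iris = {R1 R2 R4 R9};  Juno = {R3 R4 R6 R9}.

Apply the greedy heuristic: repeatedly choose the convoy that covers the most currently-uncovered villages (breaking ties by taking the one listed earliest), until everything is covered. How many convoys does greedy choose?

Greedy: pick Bravo (covers 4 new) → pick Iris (covers 4 new) → pick Delta (covers 1 new) → pick Flint (covers 1 new). Total picks: 4.

4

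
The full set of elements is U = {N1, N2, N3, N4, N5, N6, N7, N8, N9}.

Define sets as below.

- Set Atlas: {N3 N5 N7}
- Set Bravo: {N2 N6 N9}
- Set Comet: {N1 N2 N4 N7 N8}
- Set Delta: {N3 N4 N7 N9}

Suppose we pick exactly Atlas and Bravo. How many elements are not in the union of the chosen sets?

3

Union of Atlas, Bravo = {N2, N3, N5, N6, N7, N9}.
Not covered: N1, N4, N8 — 3 elements.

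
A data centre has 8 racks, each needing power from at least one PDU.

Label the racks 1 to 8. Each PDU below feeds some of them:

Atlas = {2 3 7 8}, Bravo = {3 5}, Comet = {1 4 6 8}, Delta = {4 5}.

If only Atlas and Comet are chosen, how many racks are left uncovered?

Union of Atlas, Comet = {1, 2, 3, 4, 6, 7, 8}.
Not covered: 5 — 1 rack.

1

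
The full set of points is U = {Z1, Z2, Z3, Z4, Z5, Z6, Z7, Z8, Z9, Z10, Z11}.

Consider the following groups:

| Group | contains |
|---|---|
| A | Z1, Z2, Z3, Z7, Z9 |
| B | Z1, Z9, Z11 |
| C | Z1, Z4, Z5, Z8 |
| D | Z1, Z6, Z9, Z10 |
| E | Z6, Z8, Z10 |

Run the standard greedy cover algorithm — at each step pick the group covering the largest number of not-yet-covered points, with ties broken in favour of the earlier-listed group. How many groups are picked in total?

4

Greedy: pick A (covers 5 new) → pick C (covers 3 new) → pick D (covers 2 new) → pick B (covers 1 new). Total picks: 4.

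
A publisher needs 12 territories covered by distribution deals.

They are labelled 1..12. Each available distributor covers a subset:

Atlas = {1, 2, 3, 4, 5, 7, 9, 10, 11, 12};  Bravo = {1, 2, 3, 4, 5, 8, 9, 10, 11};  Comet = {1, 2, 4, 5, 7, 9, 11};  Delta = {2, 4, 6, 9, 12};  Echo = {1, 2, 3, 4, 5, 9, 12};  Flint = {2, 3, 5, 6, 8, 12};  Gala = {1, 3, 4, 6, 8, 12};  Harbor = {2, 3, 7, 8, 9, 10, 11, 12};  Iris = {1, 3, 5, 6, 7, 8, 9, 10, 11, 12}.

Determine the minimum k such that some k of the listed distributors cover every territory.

2

Atlas and Flint together: Atlas ∪ Flint = {1, 2, 3, 4, 5, 6, 7, 8, 9, 10, 11, 12} — every territory is covered.
No single distributor has all 12 territories (the largest, Atlas, has 10), so 2 is optimal.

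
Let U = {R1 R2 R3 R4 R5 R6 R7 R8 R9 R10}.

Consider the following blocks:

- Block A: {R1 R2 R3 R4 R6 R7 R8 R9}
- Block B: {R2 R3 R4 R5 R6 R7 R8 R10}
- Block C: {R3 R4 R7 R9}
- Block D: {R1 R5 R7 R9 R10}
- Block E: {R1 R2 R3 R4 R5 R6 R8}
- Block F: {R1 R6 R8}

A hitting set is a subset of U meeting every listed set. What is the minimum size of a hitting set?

Take H = {R1, R4}. Each listed block contains at least one of these, so H is a hitting set of size 2.
The blocks C, F are pairwise disjoint, so any hitting set needs a separate item for each — at least 2. Hence 2 is optimal.

2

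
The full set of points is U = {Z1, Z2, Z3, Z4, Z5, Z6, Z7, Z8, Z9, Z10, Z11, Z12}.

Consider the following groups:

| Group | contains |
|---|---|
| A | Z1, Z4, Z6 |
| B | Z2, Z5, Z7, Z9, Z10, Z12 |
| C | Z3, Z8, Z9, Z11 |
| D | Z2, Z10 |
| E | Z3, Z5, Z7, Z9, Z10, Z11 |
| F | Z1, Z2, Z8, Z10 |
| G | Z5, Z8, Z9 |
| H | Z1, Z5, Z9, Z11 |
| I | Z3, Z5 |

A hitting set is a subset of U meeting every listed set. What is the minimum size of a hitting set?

4

T = {Z2, Z4, Z5, Z11} meets every group (each contains at least one member of T), and |T| = 4.
No choice of 3 points meets every group, so 4 is the minimum.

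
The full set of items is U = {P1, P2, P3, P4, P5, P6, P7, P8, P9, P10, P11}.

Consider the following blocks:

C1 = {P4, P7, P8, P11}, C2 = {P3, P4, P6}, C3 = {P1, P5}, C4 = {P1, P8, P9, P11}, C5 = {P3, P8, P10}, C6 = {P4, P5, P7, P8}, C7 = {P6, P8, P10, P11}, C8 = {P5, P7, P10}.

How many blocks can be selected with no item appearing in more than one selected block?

3

C2, C4, C8 are pairwise disjoint (C2={P3,P4,P6}; C4={P1,P8,P9,P11}; C8={P5,P7,P10}).
Every remaining block overlaps one of these, and no 4 of the listed blocks are pairwise disjoint, so 3 is the maximum.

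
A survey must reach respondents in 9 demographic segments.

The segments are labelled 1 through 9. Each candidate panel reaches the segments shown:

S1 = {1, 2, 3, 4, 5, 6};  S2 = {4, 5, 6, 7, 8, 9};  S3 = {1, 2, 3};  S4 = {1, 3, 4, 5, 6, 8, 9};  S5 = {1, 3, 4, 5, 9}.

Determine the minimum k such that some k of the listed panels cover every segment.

2

Take {S1, S2}. Their union is {1, 2, 3, 4, 5, 6, 7, 8, 9}, which is all 9 segments.
No single panel has all 9 segments (the largest, S4, has 7), so 2 is optimal.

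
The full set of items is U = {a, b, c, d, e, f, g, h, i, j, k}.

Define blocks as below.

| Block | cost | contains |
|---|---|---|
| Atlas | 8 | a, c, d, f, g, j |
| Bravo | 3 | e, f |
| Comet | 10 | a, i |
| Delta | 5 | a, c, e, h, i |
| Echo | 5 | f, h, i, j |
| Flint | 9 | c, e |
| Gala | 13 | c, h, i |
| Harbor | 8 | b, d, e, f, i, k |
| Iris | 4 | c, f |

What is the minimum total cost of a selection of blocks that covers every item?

Atlas, Echo, Harbor together cover every item (Atlas ∪ Echo ∪ Harbor = {a, b, c, d, e, f, g, h, i, j, k}); total cost 8 + 5 + 8 = 21.
No covering selection has total cost below 21.

21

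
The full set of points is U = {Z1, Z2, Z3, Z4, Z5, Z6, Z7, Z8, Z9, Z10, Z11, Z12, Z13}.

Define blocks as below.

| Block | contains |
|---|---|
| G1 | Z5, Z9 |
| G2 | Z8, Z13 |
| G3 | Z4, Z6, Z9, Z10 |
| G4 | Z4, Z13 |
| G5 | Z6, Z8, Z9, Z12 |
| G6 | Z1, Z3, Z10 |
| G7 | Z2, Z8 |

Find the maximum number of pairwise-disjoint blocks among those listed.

4

G1, G4, G6, G7 are pairwise disjoint (G1={Z5,Z9}; G4={Z4,Z13}; G6={Z1,Z3,Z10}; G7={Z2,Z8}).
Every remaining block overlaps one of these, and no 5 of the listed blocks are pairwise disjoint, so 4 is the maximum.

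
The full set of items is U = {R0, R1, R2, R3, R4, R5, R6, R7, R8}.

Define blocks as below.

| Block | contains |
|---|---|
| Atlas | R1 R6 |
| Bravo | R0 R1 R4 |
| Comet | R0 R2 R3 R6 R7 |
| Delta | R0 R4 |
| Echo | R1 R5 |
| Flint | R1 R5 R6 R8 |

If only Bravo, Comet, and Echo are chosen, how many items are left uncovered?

Union of Bravo, Comet, Echo = {R0, R1, R2, R3, R4, R5, R6, R7}.
Not covered: R8 — 1 item.

1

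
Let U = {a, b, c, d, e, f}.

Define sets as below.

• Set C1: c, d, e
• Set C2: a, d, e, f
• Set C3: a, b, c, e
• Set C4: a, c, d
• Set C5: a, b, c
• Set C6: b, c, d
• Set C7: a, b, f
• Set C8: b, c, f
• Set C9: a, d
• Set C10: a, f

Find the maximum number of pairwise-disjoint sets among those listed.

C6, C10 are pairwise disjoint (C6={b,c,d}; C10={a,f}).
Every remaining set overlaps one of these, and no 3 of the listed sets are pairwise disjoint, so 2 is the maximum.

2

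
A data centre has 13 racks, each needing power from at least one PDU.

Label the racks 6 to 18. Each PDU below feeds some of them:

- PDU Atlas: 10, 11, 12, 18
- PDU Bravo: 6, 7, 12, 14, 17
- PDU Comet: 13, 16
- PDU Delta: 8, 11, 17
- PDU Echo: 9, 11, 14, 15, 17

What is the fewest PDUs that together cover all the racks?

5

Take {Atlas, Bravo, Comet, Delta, Echo}. Their union is {6, 7, 8, 9, 10, 11, 12, 13, 14, 15, 16, 17, 18}, which is all 13 racks.
No 4 of the 5 PDUs cover everything (all 5 combinations miss at least one rack), so 5 is optimal.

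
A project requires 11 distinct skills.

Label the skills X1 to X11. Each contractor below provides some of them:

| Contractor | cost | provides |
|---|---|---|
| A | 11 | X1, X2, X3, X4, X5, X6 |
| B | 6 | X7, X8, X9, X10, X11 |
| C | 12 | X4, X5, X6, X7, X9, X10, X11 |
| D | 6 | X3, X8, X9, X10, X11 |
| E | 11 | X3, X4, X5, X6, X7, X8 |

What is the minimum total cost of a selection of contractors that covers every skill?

17

A, B together cover every skill (A ∪ B = {X1, X2, X3, X4, X5, X6, X7, X8, X9, X10, X11}); total cost 11 + 6 = 17.
No covering selection has total cost below 17.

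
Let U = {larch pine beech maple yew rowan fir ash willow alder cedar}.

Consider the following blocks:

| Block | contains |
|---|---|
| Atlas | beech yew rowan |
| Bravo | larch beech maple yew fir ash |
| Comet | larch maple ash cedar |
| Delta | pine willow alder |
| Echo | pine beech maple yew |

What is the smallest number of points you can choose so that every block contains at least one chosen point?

The 3 points {pine, beech, ash} hit every block.
The blocks Atlas, Comet, Delta are pairwise disjoint, so any hitting set needs a separate point for each — at least 3. Hence 3 is optimal.

3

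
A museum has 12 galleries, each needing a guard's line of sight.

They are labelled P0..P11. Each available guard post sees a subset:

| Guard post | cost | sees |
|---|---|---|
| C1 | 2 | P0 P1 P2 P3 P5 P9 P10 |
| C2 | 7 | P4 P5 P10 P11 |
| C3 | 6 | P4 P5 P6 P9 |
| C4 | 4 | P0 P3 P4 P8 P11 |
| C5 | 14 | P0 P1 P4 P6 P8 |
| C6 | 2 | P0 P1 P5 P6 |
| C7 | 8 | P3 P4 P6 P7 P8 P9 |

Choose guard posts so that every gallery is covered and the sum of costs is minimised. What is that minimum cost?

14

C1, C4, C7 together cover every gallery (C1 ∪ C4 ∪ C7 = {P0, P1, P2, P3, P4, P5, P6, P7, P8, P9, P10, P11}); total cost 2 + 4 + 8 = 14.
The greedy pick C1, C4, C6, C7 costs 16; no covering selection beats 14.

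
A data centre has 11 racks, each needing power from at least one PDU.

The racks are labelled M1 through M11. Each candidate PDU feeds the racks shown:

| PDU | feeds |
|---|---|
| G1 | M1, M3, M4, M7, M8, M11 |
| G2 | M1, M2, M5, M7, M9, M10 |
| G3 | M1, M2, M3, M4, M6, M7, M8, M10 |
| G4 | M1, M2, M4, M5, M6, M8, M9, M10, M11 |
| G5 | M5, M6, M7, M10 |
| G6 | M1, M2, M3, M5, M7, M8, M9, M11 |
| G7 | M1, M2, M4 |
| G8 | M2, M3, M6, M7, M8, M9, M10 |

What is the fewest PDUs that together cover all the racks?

2

Take {G4, G8}. Their union is {M1, M2, M3, M4, M5, M6, M7, M8, M9, M10, M11}, which is all 11 racks.
No single PDU has all 11 racks (the largest, G4, has 9), so 2 is optimal.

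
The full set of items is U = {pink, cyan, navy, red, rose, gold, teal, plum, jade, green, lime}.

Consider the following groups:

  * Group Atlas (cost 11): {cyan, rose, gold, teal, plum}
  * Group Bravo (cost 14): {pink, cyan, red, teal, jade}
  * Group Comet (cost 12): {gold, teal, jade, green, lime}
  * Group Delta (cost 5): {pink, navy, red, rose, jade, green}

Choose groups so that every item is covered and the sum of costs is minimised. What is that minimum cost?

28

Atlas, Comet, Delta together cover every item (Atlas ∪ Comet ∪ Delta = {pink, cyan, navy, red, rose, gold, teal, plum, jade, green, lime}); total cost 11 + 12 + 5 = 28.
No covering selection has total cost below 28.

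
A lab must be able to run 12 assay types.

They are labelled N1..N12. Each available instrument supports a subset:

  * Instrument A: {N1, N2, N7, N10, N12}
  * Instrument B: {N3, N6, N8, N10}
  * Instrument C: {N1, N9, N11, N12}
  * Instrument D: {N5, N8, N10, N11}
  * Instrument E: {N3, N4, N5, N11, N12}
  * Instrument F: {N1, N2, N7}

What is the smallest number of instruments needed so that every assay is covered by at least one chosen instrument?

A and B and C and E together: A ∪ B ∪ C ∪ E = {N1, N2, N3, N4, N5, N6, N7, N8, N9, N10, N11, N12} — every assay is covered.
No 3 of the 6 instruments cover everything (all 20 combinations miss at least one assay), so 4 is optimal.

4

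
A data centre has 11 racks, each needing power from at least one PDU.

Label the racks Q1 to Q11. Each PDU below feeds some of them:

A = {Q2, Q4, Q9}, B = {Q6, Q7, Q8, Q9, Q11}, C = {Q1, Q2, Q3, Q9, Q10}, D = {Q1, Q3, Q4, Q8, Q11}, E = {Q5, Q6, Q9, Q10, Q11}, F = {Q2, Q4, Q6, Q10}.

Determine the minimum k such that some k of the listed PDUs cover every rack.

4

Take {B, C, D, E}. Their union is {Q1, Q2, Q3, Q4, Q5, Q6, Q7, Q8, Q9, Q10, Q11}, which is all 11 racks.
No 3 of the 6 PDUs cover everything (all 20 combinations miss at least one rack), so 4 is optimal.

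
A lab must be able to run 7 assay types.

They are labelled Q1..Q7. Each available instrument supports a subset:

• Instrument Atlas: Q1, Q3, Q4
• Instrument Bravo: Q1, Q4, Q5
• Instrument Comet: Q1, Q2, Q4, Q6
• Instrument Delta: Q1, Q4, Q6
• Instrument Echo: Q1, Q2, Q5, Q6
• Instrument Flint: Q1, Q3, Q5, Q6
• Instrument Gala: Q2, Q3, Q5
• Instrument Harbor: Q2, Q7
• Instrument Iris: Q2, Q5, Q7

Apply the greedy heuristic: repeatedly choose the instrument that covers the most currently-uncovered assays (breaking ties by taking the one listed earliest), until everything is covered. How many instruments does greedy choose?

3

Greedy: pick Comet (covers 4 new) → pick Flint (covers 2 new) → pick Harbor (covers 1 new). Total picks: 3.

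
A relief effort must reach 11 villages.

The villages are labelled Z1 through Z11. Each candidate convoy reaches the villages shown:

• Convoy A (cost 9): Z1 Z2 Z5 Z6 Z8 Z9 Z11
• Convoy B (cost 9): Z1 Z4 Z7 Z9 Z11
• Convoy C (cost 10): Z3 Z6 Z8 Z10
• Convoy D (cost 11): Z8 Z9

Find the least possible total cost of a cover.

28

A, B, C together cover every village (A ∪ B ∪ C = {Z1, Z2, Z3, Z4, Z5, Z6, Z7, Z8, Z9, Z10, Z11}); total cost 9 + 9 + 10 = 28.
No covering selection has total cost below 28.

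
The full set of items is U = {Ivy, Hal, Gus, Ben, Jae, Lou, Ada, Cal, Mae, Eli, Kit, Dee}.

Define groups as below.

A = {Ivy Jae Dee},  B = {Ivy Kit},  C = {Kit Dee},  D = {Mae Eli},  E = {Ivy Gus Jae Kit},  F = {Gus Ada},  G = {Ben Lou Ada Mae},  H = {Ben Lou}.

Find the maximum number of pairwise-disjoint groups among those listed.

B, D, F, H are pairwise disjoint (B={Ivy,Kit}; D={Mae,Eli}; F={Gus,Ada}; H={Ben,Lou}).
Every remaining group overlaps one of these, and no 5 of the listed groups are pairwise disjoint, so 4 is the maximum.

4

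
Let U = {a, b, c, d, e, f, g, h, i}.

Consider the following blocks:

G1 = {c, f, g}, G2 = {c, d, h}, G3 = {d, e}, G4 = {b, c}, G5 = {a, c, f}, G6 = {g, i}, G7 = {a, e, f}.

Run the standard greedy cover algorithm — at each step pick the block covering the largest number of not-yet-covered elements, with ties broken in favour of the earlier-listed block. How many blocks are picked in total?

5

Greedy: pick G1 (covers 3 new) → pick G2 (covers 2 new) → pick G7 (covers 2 new) → pick G4 (covers 1 new) → pick G6 (covers 1 new). Total picks: 5.
(The true minimum cover uses only 4 blocks, so greedy is not optimal here.)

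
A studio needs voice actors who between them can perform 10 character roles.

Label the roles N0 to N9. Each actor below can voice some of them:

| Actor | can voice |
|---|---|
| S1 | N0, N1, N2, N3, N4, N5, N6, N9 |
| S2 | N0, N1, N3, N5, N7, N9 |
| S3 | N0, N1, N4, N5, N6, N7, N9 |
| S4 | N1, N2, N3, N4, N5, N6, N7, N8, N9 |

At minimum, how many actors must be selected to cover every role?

2

Take {S3, S4}. Their union is {N0, N1, N2, N3, N4, N5, N6, N7, N8, N9}, which is all 10 roles.
No single actor has all 10 roles (the largest, S4, has 9), so 2 is optimal.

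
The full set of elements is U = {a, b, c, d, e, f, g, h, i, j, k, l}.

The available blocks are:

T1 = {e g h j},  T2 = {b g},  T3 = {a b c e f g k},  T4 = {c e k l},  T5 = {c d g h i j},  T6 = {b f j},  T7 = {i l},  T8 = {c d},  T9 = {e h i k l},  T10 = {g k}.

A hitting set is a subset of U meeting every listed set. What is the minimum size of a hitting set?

T = {c, f, g, l} meets every block (each contains at least one member of T), and |T| = 4.
The blocks T6, T7, T8, T10 are pairwise disjoint, so any hitting set needs a separate element for each — at least 4. Hence 4 is optimal.

4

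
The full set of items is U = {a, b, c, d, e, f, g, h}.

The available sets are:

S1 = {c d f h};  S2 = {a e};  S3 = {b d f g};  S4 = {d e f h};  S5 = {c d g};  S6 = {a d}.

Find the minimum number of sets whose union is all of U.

3

S1 and S2 and S3 together: S1 ∪ S2 ∪ S3 = {a, b, c, d, e, f, g, h} — every item is covered.
Only S3 contains b, so S3 is forced; the remaining 4 items need at least 2 more sets (each remaining set adds at most 2) — so at least 3 sets are needed, and 3 is optimal.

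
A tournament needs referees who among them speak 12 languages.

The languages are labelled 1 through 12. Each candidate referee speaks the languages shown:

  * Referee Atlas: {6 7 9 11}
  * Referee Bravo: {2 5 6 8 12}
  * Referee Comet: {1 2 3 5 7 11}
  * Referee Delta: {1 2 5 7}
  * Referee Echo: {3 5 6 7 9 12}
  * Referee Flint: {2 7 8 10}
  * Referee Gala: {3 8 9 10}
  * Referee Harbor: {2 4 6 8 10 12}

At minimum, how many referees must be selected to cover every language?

Atlas and Comet and Harbor together: Atlas ∪ Comet ∪ Harbor = {1, 2, 3, 4, 5, 6, 7, 8, 9, 10, 11, 12} — every language is covered.
Only Harbor contains 4, so Harbor is forced; the remaining 6 languages need at least 2 more referees (each remaining referee adds at most 5) — so at least 3 referees are needed, and 3 is optimal.

3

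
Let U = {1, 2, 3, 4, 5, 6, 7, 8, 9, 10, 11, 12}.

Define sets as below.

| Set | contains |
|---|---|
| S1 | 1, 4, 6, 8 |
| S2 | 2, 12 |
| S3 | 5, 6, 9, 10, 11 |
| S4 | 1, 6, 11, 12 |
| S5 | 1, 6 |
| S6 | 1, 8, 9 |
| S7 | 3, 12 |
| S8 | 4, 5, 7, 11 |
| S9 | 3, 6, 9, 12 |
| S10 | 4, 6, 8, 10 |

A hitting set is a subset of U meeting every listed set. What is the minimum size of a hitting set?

Take H = {1, 6, 11, 12}. Each listed set contains at least one of these, so H is a hitting set of size 4.
No choice of 3 items meets every set, so 4 is the minimum.

4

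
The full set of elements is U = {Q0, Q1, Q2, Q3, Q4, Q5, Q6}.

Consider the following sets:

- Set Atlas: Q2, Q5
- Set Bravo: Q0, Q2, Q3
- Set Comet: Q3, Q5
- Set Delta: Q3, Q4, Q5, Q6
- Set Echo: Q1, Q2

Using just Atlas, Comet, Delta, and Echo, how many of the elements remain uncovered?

Union of Atlas, Comet, Delta, Echo = {Q1, Q2, Q3, Q4, Q5, Q6}.
Not covered: Q0 — 1 element.

1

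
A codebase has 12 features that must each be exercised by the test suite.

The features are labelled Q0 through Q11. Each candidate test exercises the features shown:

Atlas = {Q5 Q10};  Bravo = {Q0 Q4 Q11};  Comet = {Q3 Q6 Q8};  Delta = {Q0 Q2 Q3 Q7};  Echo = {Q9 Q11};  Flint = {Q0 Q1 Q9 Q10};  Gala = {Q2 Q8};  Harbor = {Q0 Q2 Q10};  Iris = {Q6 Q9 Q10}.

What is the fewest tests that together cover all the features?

Atlas and Bravo and Comet and Delta and Flint together: Atlas ∪ Bravo ∪ Comet ∪ Delta ∪ Flint = {Q0, Q1, Q2, Q3, Q4, Q5, Q6, Q7, Q8, Q9, Q10, Q11} — every feature is covered.
No 4 of the 9 tests cover everything (all 126 combinations miss at least one feature), so 5 is optimal.

5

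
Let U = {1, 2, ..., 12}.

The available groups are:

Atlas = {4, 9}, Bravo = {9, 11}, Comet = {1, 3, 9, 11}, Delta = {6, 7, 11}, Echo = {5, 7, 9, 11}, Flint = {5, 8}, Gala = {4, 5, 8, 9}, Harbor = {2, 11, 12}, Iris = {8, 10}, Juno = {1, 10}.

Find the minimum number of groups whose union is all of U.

5

Comet, Delta, Gala, Harbor, and Juno cover everything between them: the union {1, 2, 3, 4, 5, 6, 7, 8, 9, 10, 11, 12} is all of U.
No 4 of the 10 groups cover everything (all 210 combinations miss at least one element), so 5 is optimal.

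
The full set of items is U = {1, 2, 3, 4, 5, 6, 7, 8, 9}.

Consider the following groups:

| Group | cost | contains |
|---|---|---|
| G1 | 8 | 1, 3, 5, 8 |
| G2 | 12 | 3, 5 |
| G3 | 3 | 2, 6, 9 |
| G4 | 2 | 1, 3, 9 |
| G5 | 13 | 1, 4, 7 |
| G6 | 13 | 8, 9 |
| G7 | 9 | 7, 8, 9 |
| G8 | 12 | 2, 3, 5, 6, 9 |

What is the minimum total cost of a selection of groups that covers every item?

24

G1, G3, G5 together cover every item (G1 ∪ G3 ∪ G5 = {1, 2, 3, 4, 5, 6, 7, 8, 9}); total cost 8 + 3 + 13 = 24.
The greedy pick G4, G3, G1, G5 costs 26; no covering selection beats 24.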